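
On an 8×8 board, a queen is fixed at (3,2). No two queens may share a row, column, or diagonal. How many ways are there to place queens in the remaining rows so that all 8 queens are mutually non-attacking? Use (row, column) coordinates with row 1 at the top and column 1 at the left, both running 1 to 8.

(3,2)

14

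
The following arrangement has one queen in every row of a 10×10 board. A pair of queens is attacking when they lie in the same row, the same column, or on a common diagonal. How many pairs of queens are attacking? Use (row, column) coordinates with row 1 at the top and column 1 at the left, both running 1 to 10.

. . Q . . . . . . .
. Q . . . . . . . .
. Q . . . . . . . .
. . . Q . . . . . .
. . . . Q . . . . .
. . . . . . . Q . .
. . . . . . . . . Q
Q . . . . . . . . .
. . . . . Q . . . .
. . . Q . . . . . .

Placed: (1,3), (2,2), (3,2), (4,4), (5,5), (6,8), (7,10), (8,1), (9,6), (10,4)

Same column: (2,2)–(3,2) (column 2); (4,4)–(10,4) (column 4).
Same diagonal: (1,3)–(2,2) (|1−2| = |3−2| = 1); (1,3)–(6,8) (|1−6| = |3−8| = 5); (2,2)–(4,4) (|2−4| = |2−4| = 2); (2,2)–(5,5) (|2−5| = |2−5| = 3); (4,4)–(5,5) (|4−5| = |4−5| = 1); (6,8)–(10,4) (|6−10| = |8−4| = 4).
Total attacking pairs: 8.

8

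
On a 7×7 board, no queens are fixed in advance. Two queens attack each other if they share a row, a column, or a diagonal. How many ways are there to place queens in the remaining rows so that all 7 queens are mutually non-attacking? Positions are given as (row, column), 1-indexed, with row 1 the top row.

40

Branch on row 1: col 1 → 4; col 2 → 7; col 3 → 6; col 4 → 6; col 5 → 6; col 6 → 7; col 7 → 4.
Sum: 4 + 7 + 6 + 6 + 6 + 7 + 4 = 40.
(This is the classic 7-queens count.)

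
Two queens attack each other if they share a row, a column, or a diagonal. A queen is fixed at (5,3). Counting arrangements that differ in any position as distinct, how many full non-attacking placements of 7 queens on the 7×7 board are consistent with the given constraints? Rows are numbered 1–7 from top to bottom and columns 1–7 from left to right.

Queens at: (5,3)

6

Branch on row 1: col 1 → 1; col 2 → 1; col 4 → 1; col 5 → 2; col 6 → 1.
Sum: 1 + 1 + 1 + 2 + 1 = 6.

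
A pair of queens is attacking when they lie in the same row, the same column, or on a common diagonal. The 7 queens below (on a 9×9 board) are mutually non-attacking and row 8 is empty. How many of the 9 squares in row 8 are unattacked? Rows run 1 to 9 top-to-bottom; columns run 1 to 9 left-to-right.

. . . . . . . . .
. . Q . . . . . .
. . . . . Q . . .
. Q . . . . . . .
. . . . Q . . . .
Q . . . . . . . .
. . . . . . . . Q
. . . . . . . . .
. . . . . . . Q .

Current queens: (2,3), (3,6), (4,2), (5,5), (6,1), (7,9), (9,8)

1

(2,3) attacks row 8 at column 3 and diagonals 9.
(3,6) attacks row 8 at column 6 and diagonals 1.
(4,2) attacks row 8 at column 2 and diagonals 6.
(5,5) attacks row 8 at column 5 and diagonals 2, 8.
(6,1) attacks row 8 at column 1 and diagonals 3.
(7,9) attacks row 8 at column 9 and diagonals 8.
(9,8) attacks row 8 at column 8 and diagonals 7, 9.
Attacked columns: {1, 2, 3, 5, 6, 7, 8, 9}. Safe: {4}.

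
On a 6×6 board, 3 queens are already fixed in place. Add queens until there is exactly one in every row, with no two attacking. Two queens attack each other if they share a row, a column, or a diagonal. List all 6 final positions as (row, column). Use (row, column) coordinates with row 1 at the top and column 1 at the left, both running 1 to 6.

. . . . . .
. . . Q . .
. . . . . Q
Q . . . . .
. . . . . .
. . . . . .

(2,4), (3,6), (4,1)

Row 1: attacked by (2,4)→{3,4,5}; (3,6)→{4,6}; (4,1)→{1,4}. Safe: 2. Place at column 2.
Row 5: attacked by (1,2)→{2,6}; (2,4)→{1,4}; (3,6)→{4,6}; (4,1)→{1,2}. Safe: 3, 5. Place at column 3.
Row 6: attacked by (1,2)→{2}; (2,4)→{4}; (3,6)→{3,6}; (4,1)→{1,3}; (5,3)→{2,3,4}. Safe: 5. Place at column 5.
Columns [2, 4, 6, 1, 3, 5], r−c [-1, -2, -3, 3, 2, 1], r+c [3, 6, 9, 5, 8, 11] are all distinct, so no two queens attack.

(1,2) (2,4) (3,6) (4,1) (5,3) (6,5)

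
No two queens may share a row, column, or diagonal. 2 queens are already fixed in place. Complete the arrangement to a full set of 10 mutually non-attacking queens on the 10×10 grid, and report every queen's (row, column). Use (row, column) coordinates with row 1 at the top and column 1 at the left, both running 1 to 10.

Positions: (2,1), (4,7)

Row 1: attacked by (2,1)→{1,2}; (4,7)→{4,7,10}. Safe: 3, 5, 6, 8, 9. Place at column 9.
Row 3: attacked by (1,9)→{7,9}; (2,1)→{1,2}; (4,7)→{6,7,8}. Safe: 3, 4, 5, 10. Place at column 4.
Row 5: attacked by (1,9)→{5,9}; (2,1)→{1,4}; (3,4)→{2,4,6}; (4,7)→{6,7,8}. Safe: 3, 10. Place at column 10.
Row 6: attacked by (1,9)→{4,9}; (2,1)→{1,5}; (3,4)→{1,4,7}; (4,7)→{5,7,9}; (5,10)→{9,10}. Safe: 2, 3, 6, 8. Place at column 8.
Row 7: attacked by (1,9)→{3,9}; (2,1)→{1,6}; (3,4)→{4,8}; (4,7)→{4,7,10}; (5,10)→{8,10}; (6,8)→{7,8,9}. Safe: 2, 5. Place at column 2.
Row 8: attacked by (1,9)→{2,9}; (2,1)→{1,7}; (3,4)→{4,9}; (4,7)→{3,7}; (5,10)→{7,10}; (6,8)→{6,8,10}; (7,2)→{1,2,3}. Safe: 5. Place at column 5.
Row 9: attacked by (1,9)→{1,9}; (2,1)→{1,8}; (3,4)→{4,10}; (4,7)→{2,7}; (5,10)→{6,10}; (6,8)→{5,8}; (7,2)→{2,4}; (8,5)→{4,5,6}. Safe: 3. Place at column 3.
Row 10: attacked by (1,9)→{9}; (2,1)→{1,9}; (3,4)→{4}; (4,7)→{1,7}; (5,10)→{5,10}; (6,8)→{4,8}; (7,2)→{2,5}; (8,5)→{3,5,7}; (9,3)→{2,3,4}. Safe: 6. Place at column 6.
Columns [9, 1, 4, 7, 10, 8, 2, 5, 3, 6], r−c [-8, 1, -1, -3, -5, -2, 5, 3, 6, 4], r+c [10, 3, 7, 11, 15, 14, 9, 13, 12, 16] are all distinct, so no two queens attack.

(1,9) (2,1) (3,4) (4,7) (5,10) (6,8) (7,2) (8,5) (9,3) (10,6)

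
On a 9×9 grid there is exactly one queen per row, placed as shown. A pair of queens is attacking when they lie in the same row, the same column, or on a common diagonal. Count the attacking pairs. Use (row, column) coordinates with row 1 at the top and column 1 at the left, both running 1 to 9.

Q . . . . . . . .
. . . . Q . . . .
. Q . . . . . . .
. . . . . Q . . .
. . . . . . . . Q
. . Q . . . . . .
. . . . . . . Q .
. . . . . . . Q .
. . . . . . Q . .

3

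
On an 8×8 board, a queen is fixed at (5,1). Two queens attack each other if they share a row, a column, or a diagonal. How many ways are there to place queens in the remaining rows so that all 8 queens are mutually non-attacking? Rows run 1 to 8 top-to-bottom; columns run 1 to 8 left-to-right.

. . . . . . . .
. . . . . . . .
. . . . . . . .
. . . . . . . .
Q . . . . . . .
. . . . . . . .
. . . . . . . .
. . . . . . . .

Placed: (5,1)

Branch on row 1: col 2 → 3; col 3 → 4; col 4 → 5; col 6 → 4; col 7 → 1; col 8 → 1.
Sum: 3 + 4 + 5 + 4 + 1 + 1 = 18.

18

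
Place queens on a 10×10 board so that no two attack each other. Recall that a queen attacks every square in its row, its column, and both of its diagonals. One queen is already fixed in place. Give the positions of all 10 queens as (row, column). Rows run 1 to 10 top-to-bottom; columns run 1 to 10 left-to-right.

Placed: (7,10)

(1,7) (2,1) (3,4) (4,9) (5,5) (6,8) (7,10) (8,3) (9,6) (10,2)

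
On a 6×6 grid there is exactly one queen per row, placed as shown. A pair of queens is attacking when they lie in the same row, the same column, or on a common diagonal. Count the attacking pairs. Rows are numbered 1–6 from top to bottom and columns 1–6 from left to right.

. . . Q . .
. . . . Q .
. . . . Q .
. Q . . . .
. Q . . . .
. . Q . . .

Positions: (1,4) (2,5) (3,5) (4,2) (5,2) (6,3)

Same column: (2,5)–(3,5) (column 5); (4,2)–(5,2) (column 2).
Same diagonal: (1,4)–(2,5) (|1−2| = |4−5| = 1); (2,5)–(5,2) (|2−5| = |5−2| = 3); (5,2)–(6,3) (|5−6| = |2−3| = 1).
Total attacking pairs: 5.

5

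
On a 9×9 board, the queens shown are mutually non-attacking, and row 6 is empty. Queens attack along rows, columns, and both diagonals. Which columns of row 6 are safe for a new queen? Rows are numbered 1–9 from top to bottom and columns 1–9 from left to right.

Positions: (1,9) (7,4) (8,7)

columns 1, 2, 6, 8

(1,9) attacks row 6 at column 9 and diagonals 4.
(7,4) attacks row 6 at column 4 and diagonals 3, 5.
(8,7) attacks row 6 at column 7 and diagonals 5, 9.
Attacked columns: {3, 4, 5, 7, 9}. Safe: {1, 2, 6, 8}.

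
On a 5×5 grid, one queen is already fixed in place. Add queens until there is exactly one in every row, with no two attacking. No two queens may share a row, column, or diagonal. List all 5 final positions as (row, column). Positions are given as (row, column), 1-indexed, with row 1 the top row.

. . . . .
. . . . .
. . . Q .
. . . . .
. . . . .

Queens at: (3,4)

(1,3) (2,1) (3,4) (4,2) (5,5)

Row 1: attacked by (3,4)→{2,4}. Safe: 1, 3, 5. Place at column 3.
Row 2: attacked by (1,3)→{2,3,4}; (3,4)→{3,4,5}. Safe: 1. Place at column 1.
Row 4: attacked by (1,3)→{3}; (2,1)→{1,3}; (3,4)→{3,4,5}. Safe: 2. Place at column 2.
Row 5: attacked by (1,3)→{3}; (2,1)→{1,4}; (3,4)→{2,4}; (4,2)→{1,2,3}. Safe: 5. Place at column 5.
Columns [3, 1, 4, 2, 5], r−c [-2, 1, -1, 2, 0], r+c [4, 3, 7, 6, 10] are all distinct, so no two queens attack.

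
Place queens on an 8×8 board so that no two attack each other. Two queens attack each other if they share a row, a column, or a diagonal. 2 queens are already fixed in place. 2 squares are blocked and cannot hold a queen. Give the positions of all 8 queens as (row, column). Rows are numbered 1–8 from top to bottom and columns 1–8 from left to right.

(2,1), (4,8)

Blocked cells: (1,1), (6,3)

(1,7) (2,1) (3,3) (4,8) (5,6) (6,4) (7,2) (8,5)

Row 1: attacked by (2,1)→{1,2}; (4,8)→{5,8}. Blocked: 1. Safe: 3, 4, 6, 7. Place at column 7.
Row 3: attacked by (1,7)→{5,7}; (2,1)→{1,2}; (4,8)→{7,8}. Safe: 3, 4, 6. Place at column 3.
Row 5: attacked by (1,7)→{3,7}; (2,1)→{1,4}; (3,3)→{1,3,5}; (4,8)→{7,8}. Safe: 2, 6. Place at column 6.
Row 6: attacked by (1,7)→{2,7}; (2,1)→{1,5}; (3,3)→{3,6}; (4,8)→{6,8}; (5,6)→{5,6,7}. Blocked: 3. Safe: 4. Place at column 4.
Row 7: attacked by (1,7)→{1,7}; (2,1)→{1,6}; (3,3)→{3,7}; (4,8)→{5,8}; (5,6)→{4,6,8}; (6,4)→{3,4,5}. Safe: 2. Place at column 2.
Row 8: attacked by (1,7)→{7}; (2,1)→{1,7}; (3,3)→{3,8}; (4,8)→{4,8}; (5,6)→{3,6}; (6,4)→{2,4,6}; (7,2)→{1,2,3}. Safe: 5. Place at column 5.
Columns [7, 1, 3, 8, 6, 4, 2, 5], r−c [-6, 1, 0, -4, -1, 2, 5, 3], r+c [8, 3, 6, 12, 11, 10, 9, 13] are all distinct, so no two queens attack.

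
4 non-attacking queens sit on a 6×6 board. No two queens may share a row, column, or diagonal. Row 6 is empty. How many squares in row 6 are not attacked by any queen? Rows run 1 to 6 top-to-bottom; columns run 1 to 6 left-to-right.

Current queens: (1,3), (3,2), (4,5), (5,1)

(1,3) attacks row 6 at column 3.
(3,2) attacks row 6 at column 2 and diagonals 5.
(4,5) attacks row 6 at column 5 and diagonals 3.
(5,1) attacks row 6 at column 1 and diagonals 2.
Attacked columns: {1, 2, 3, 5}. Safe: {4, 6}.

2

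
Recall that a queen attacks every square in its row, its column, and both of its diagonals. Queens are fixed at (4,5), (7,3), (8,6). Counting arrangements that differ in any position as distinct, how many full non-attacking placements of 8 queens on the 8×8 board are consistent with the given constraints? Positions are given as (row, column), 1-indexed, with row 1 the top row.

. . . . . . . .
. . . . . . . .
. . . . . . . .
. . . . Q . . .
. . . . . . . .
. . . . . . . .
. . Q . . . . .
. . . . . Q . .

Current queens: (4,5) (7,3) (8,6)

2

Branch on row 1: col 1 → 0; col 4 → 1; col 7 → 1.
Sum: 0 + 1 + 1 = 2.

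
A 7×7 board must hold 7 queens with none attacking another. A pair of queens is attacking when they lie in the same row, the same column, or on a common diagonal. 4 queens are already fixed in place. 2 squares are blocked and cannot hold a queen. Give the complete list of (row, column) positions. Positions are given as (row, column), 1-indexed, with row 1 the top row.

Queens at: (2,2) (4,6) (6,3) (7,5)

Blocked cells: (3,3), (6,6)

(1,7) (2,2) (3,4) (4,6) (5,1) (6,3) (7,5)

Row 1: attacked by (2,2)→{1,2,3}; (4,6)→{3,6}; (6,3)→{3}; (7,5)→{5}. Safe: 4, 7. Place at column 7.
Row 3: attacked by (1,7)→{5,7}; (2,2)→{1,2,3}; (4,6)→{5,6,7}; (6,3)→{3,6}; (7,5)→{1,5}. Blocked: 3. Safe: 4. Place at column 4.
Row 5: attacked by (1,7)→{3,7}; (2,2)→{2,5}; (3,4)→{2,4,6}; (4,6)→{5,6,7}; (6,3)→{2,3,4}; (7,5)→{3,5,7}. Safe: 1. Place at column 1.
Columns [7, 2, 4, 6, 1, 3, 5], r−c [-6, 0, -1, -2, 4, 3, 2], r+c [8, 4, 7, 10, 6, 9, 12] are all distinct, so no two queens attack.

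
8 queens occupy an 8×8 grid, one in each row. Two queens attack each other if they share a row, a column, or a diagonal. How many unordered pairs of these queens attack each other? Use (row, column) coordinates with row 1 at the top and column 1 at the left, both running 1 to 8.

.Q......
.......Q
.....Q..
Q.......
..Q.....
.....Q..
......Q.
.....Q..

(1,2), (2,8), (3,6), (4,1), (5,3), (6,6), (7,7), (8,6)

6

Same column: (3,6)–(6,6) (column 6); (3,6)–(8,6) (column 6); (6,6)–(8,6) (column 6).
Same diagonal: (5,3)–(8,6) (|5−8| = |3−6| = 3); (6,6)–(7,7) (|6−7| = |6−7| = 1); (7,7)–(8,6) (|7−8| = |7−6| = 1).
Total attacking pairs: 6.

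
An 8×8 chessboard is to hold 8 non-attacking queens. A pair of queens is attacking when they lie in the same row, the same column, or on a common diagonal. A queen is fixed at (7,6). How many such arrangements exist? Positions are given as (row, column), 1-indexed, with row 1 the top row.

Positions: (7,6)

14

Branch on row 1: col 1 → 1; col 2 → 3; col 3 → 0; col 4 → 3; col 5 → 6; col 7 → 1; col 8 → 0.
Sum: 1 + 3 + 0 + 3 + 6 + 1 + 0 = 14.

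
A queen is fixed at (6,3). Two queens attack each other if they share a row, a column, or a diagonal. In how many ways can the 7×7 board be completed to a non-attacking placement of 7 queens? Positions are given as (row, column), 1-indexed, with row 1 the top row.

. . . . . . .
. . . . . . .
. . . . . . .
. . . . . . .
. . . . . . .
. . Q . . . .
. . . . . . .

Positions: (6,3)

6

Branch on row 1: col 1 → 0; col 2 → 3; col 4 → 1; col 5 → 0; col 6 → 1; col 7 → 1.
Sum: 0 + 3 + 1 + 0 + 1 + 1 = 6.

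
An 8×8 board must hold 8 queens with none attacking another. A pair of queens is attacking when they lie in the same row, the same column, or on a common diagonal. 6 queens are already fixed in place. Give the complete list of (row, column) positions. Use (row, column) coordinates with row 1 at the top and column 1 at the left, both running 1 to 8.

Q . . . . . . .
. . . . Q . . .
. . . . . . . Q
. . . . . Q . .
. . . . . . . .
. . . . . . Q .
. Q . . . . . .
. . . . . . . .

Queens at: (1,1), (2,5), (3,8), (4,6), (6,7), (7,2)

Row 5: attacked by (1,1)→{1,5}; (2,5)→{2,5,8}; (3,8)→{6,8}; (4,6)→{5,6,7}; (6,7)→{6,7,8}; (7,2)→{2,4}. Safe: 3. Place at column 3.
Row 8: attacked by (1,1)→{1,8}; (2,5)→{5}; (3,8)→{3,8}; (4,6)→{2,6}; (5,3)→{3,6}; (6,7)→{5,7}; (7,2)→{1,2,3}. Safe: 4. Place at column 4.
Columns [1, 5, 8, 6, 3, 7, 2, 4], r−c [0, -3, -5, -2, 2, -1, 5, 4], r+c [2, 7, 11, 10, 8, 13, 9, 12] are all distinct, so no two queens attack.

(1,1) (2,5) (3,8) (4,6) (5,3) (6,7) (7,2) (8,4)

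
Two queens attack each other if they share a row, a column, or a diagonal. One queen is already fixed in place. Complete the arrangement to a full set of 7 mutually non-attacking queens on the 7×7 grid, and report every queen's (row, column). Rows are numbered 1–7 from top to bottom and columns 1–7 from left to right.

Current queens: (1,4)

Row 2: attacked by (1,4)→{3,4,5}. Safe: 1, 2, 6, 7. Place at column 1.
Row 3: attacked by (1,4)→{2,4,6}; (2,1)→{1,2}. Safe: 3, 5, 7. Place at column 3.
Row 4: attacked by (1,4)→{1,4,7}; (2,1)→{1,3}; (3,3)→{2,3,4}. Safe: 5, 6. Place at column 6.
Row 5: attacked by (1,4)→{4}; (2,1)→{1,4}; (3,3)→{1,3,5}; (4,6)→{5,6,7}. Safe: 2. Place at column 2.
Row 6: attacked by (1,4)→{4}; (2,1)→{1,5}; (3,3)→{3,6}; (4,6)→{4,6}; (5,2)→{1,2,3}. Safe: 7. Place at column 7.
Row 7: attacked by (1,4)→{4}; (2,1)→{1,6}; (3,3)→{3,7}; (4,6)→{3,6}; (5,2)→{2,4}; (6,7)→{6,7}. Safe: 5. Place at column 5.
Columns [4, 1, 3, 6, 2, 7, 5], r−c [-3, 1, 0, -2, 3, -1, 2], r+c [5, 3, 6, 10, 7, 13, 12] are all distinct, so no two queens attack.

(1,4) (2,1) (3,3) (4,6) (5,2) (6,7) (7,5)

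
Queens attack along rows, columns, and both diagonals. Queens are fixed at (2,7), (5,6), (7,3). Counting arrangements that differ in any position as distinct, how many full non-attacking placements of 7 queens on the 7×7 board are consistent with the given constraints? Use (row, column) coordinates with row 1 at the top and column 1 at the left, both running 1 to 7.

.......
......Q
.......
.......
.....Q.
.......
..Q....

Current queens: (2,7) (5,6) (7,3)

Branch on row 1: col 1 → 0; col 4 → 1; col 5 → 1.
Sum: 0 + 1 + 1 = 2.

2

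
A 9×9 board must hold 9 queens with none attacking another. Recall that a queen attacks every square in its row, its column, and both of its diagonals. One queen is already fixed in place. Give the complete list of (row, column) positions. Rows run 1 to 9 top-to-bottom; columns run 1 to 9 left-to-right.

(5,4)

Row 1: attacked by (5,4)→{4,8}. Safe: 1, 2, 3, 5, 6, 7, 9. Place at column 9.
Row 2: attacked by (1,9)→{8,9}; (5,4)→{1,4,7}. Safe: 2, 3, 5, 6. Place at column 2.
Row 3: attacked by (1,9)→{7,9}; (2,2)→{1,2,3}; (5,4)→{2,4,6}. Safe: 5, 8. Place at column 5.
Row 4: attacked by (1,9)→{6,9}; (2,2)→{2,4}; (3,5)→{4,5,6}; (5,4)→{3,4,5}. Safe: 1, 7, 8. Place at column 7.
Row 6: attacked by (1,9)→{4,9}; (2,2)→{2,6}; (3,5)→{2,5,8}; (4,7)→{5,7,9}; (5,4)→{3,4,5}. Safe: 1. Place at column 1.
Row 7: attacked by (1,9)→{3,9}; (2,2)→{2,7}; (3,5)→{1,5,9}; (4,7)→{4,7}; (5,4)→{2,4,6}; (6,1)→{1,2}. Safe: 8. Place at column 8.
Row 8: attacked by (1,9)→{2,9}; (2,2)→{2,8}; (3,5)→{5}; (4,7)→{3,7}; (5,4)→{1,4,7}; (6,1)→{1,3}; (7,8)→{7,8,9}. Safe: 6. Place at column 6.
Row 9: attacked by (1,9)→{1,9}; (2,2)→{2,9}; (3,5)→{5}; (4,7)→{2,7}; (5,4)→{4,8}; (6,1)→{1,4}; (7,8)→{6,8}; (8,6)→{5,6,7}. Safe: 3. Place at column 3.
Columns [9, 2, 5, 7, 4, 1, 8, 6, 3], r−c [-8, 0, -2, -3, 1, 5, -1, 2, 6], r+c [10, 4, 8, 11, 9, 7, 15, 14, 12] are all distinct, so no two queens attack.

(1,9) (2,2) (3,5) (4,7) (5,4) (6,1) (7,8) (8,6) (9,3)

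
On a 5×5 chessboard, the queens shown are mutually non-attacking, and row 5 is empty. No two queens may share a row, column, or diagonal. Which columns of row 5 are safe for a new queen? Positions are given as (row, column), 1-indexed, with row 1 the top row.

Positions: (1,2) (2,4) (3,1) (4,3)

columns 5

(1,2) attacks row 5 at column 2.
(2,4) attacks row 5 at column 4 and diagonals 1.
(3,1) attacks row 5 at column 1 and diagonals 3.
(4,3) attacks row 5 at column 3 and diagonals 2, 4.
Attacked columns: {1, 2, 3, 4}. Safe: {5}.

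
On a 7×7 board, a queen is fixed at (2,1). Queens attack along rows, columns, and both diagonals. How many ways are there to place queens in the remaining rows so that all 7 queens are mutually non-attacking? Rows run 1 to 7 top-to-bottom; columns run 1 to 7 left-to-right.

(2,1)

Branch on row 1: col 3 → 2; col 4 → 2; col 5 → 2; col 6 → 1; col 7 → 0.
Sum: 2 + 2 + 2 + 1 + 0 = 7.

7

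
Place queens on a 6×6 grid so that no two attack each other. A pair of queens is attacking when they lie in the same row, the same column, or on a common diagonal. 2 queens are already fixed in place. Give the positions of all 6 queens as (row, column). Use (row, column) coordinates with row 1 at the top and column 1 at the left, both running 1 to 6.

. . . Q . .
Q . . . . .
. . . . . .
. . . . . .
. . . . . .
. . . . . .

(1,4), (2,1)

(1,4) (2,1) (3,5) (4,2) (5,6) (6,3)

Row 3: attacked by (1,4)→{2,4,6}; (2,1)→{1,2}. Safe: 3, 5. Place at column 5.
Row 4: attacked by (1,4)→{1,4}; (2,1)→{1,3}; (3,5)→{4,5,6}. Safe: 2. Place at column 2.
Row 5: attacked by (1,4)→{4}; (2,1)→{1,4}; (3,5)→{3,5}; (4,2)→{1,2,3}. Safe: 6. Place at column 6.
Row 6: attacked by (1,4)→{4}; (2,1)→{1,5}; (3,5)→{2,5}; (4,2)→{2,4}; (5,6)→{5,6}. Safe: 3. Place at column 3.
Columns [4, 1, 5, 2, 6, 3], r−c [-3, 1, -2, 2, -1, 3], r+c [5, 3, 8, 6, 11, 9] are all distinct, so no two queens attack.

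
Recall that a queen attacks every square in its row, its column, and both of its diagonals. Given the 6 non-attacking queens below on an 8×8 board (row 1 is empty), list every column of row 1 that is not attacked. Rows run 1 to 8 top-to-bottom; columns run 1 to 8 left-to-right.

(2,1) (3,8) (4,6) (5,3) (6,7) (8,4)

columns 5

(2,1) attacks row 1 at column 1 and diagonals 2.
(3,8) attacks row 1 at column 8 and diagonals 6.
(4,6) attacks row 1 at column 6 and diagonals 3.
(5,3) attacks row 1 at column 3 and diagonals 7.
(6,7) attacks row 1 at column 7 and diagonals 2.
(8,4) attacks row 1 at column 4.
Attacked columns: {1, 2, 3, 4, 6, 7, 8}. Safe: {5}.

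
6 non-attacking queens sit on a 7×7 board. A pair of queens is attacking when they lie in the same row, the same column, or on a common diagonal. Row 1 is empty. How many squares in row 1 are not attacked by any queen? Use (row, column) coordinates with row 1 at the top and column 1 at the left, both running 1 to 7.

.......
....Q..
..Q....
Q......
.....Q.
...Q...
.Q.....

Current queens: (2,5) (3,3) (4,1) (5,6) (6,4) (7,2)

(2,5) attacks row 1 at column 5 and diagonals 4, 6.
(3,3) attacks row 1 at column 3 and diagonals 1, 5.
(4,1) attacks row 1 at column 1 and diagonals 4.
(5,6) attacks row 1 at column 6 and diagonals 2.
(6,4) attacks row 1 at column 4.
(7,2) attacks row 1 at column 2.
Attacked columns: {1, 2, 3, 4, 5, 6}. Safe: {7}.

1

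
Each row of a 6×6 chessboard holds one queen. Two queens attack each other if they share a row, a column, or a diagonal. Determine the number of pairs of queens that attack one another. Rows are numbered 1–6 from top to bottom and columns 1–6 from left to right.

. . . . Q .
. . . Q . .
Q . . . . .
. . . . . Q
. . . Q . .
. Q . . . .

3

Same column: (2,4)–(5,4) (column 4).
Same diagonal: (1,5)–(2,4) (|1−2| = |5−4| = 1); (2,4)–(4,6) (|2−4| = |4−6| = 2).
Total attacking pairs: 3.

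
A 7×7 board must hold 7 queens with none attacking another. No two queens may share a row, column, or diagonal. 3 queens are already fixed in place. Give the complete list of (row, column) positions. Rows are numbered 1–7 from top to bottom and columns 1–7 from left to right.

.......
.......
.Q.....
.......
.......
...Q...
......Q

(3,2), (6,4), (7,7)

(1,3) (2,6) (3,2) (4,5) (5,1) (6,4) (7,7)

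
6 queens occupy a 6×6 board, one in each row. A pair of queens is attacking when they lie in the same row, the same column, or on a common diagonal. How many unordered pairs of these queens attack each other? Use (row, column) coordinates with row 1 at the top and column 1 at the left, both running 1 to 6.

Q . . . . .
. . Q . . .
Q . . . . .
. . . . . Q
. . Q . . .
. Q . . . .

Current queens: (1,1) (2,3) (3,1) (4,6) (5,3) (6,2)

Same column: (1,1)–(3,1) (column 1); (2,3)–(5,3) (column 3).
Same diagonal: (3,1)–(5,3) (|3−5| = |1−3| = 2); (5,3)–(6,2) (|5−6| = |3−2| = 1).
Total attacking pairs: 4.

4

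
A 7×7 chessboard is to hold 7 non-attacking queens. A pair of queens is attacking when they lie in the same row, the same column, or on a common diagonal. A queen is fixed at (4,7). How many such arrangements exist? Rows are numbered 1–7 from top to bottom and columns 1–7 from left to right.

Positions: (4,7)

6

Branch on row 1: col 1 → 1; col 2 → 2; col 3 → 0; col 5 → 1; col 6 → 2.
Sum: 1 + 2 + 0 + 1 + 2 = 6.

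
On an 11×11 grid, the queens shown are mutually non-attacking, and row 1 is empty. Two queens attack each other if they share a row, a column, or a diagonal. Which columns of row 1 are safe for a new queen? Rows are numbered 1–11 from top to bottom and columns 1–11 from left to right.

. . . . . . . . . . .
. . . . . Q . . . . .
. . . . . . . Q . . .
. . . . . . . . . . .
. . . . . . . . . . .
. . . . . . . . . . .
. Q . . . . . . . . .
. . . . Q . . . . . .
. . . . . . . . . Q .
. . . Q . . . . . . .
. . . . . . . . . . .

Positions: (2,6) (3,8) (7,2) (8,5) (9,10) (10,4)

(2,6) attacks row 1 at column 6 and diagonals 5, 7.
(3,8) attacks row 1 at column 8 and diagonals 6, 10.
(7,2) attacks row 1 at column 2 and diagonals 8.
(8,5) attacks row 1 at column 5.
(9,10) attacks row 1 at column 10 and diagonals 2.
(10,4) attacks row 1 at column 4.
Attacked columns: {2, 4, 5, 6, 7, 8, 10}. Safe: {1, 3, 9, 11}.

columns 1, 3, 9, 11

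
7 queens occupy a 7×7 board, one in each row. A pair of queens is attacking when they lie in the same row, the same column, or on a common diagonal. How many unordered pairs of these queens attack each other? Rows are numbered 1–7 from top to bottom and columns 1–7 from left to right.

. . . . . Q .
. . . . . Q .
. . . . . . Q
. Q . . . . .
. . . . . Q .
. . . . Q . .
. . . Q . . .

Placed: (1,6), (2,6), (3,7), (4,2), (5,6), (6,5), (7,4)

7

Same column: (1,6)–(2,6) (column 6); (1,6)–(5,6) (column 6); (2,6)–(5,6) (column 6).
Same diagonal: (2,6)–(3,7) (|2−3| = |6−7| = 1); (5,6)–(6,5) (|5−6| = |6−5| = 1); (5,6)–(7,4) (|5−7| = |6−4| = 2); (6,5)–(7,4) (|6−7| = |5−4| = 1).
Total attacking pairs: 7.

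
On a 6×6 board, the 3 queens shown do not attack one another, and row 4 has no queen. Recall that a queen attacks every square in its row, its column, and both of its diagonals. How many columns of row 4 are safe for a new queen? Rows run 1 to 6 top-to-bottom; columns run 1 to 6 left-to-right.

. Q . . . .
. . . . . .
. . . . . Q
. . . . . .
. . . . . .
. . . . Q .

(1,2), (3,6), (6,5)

2

(1,2) attacks row 4 at column 2 and diagonals 5.
(3,6) attacks row 4 at column 6 and diagonals 5.
(6,5) attacks row 4 at column 5 and diagonals 3.
Attacked columns: {2, 3, 5, 6}. Safe: {1, 4}.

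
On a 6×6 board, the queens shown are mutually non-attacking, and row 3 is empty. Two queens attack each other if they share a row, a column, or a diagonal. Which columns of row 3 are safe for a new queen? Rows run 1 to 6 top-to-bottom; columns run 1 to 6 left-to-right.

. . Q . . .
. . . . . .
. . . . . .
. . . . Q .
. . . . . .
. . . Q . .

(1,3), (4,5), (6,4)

(1,3) attacks row 3 at column 3 and diagonals 1, 5.
(4,5) attacks row 3 at column 5 and diagonals 4, 6.
(6,4) attacks row 3 at column 4 and diagonals 1.
Attacked columns: {1, 3, 4, 5, 6}. Safe: {2}.

columns 2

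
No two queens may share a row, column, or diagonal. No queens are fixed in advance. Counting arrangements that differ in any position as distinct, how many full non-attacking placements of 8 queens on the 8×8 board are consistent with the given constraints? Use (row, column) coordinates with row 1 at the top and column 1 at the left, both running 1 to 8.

92

Branch on row 1: col 1 → 4; col 2 → 8; col 3 → 16; col 4 → 18; col 5 → 18; col 6 → 16; col 7 → 8; col 8 → 4.
Sum: 4 + 8 + 16 + 18 + 18 + 16 + 8 + 4 = 92.
(This is the classic 8-queens count.)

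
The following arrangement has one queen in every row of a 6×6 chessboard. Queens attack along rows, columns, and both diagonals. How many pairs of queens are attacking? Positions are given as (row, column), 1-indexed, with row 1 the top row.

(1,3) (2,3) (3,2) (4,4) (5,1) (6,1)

Same column: (1,3)–(2,3) (column 3); (5,1)–(6,1) (column 1).
Same diagonal: (2,3)–(3,2) (|2−3| = |3−2| = 1).
Total attacking pairs: 3.

3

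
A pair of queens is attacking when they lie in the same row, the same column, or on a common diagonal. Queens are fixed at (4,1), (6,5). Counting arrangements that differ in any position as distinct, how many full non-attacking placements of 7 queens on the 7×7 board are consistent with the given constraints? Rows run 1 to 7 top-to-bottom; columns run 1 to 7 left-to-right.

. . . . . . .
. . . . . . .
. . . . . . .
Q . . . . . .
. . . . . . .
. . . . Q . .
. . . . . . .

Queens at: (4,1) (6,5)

2

Branch on row 1: col 2 → 1; col 3 → 0; col 6 → 1; col 7 → 0.
Sum: 1 + 0 + 1 + 0 = 2.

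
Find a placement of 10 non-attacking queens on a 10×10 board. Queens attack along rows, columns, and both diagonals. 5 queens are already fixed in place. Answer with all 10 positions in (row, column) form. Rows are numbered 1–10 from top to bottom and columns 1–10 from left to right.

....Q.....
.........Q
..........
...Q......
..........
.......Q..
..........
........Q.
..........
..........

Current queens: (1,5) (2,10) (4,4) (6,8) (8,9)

(1,5) (2,10) (3,6) (4,4) (5,2) (6,8) (7,3) (8,9) (9,7) (10,1)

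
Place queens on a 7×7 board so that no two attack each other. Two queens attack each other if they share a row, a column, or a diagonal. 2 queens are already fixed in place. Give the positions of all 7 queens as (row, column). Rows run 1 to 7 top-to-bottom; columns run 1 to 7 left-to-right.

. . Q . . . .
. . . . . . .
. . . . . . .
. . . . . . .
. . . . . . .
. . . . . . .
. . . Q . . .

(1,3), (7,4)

(1,3) (2,1) (3,6) (4,2) (5,5) (6,7) (7,4)

Row 2: attacked by (1,3)→{2,3,4}; (7,4)→{4}. Safe: 1, 5, 6, 7. Place at column 1.
Row 3: attacked by (1,3)→{1,3,5}; (2,1)→{1,2}; (7,4)→{4}. Safe: 6, 7. Place at column 6.
Row 4: attacked by (1,3)→{3,6}; (2,1)→{1,3}; (3,6)→{5,6,7}; (7,4)→{1,4,7}. Safe: 2. Place at column 2.
Row 5: attacked by (1,3)→{3,7}; (2,1)→{1,4}; (3,6)→{4,6}; (4,2)→{1,2,3}; (7,4)→{2,4,6}. Safe: 5. Place at column 5.
Row 6: attacked by (1,3)→{3}; (2,1)→{1,5}; (3,6)→{3,6}; (4,2)→{2,4}; (5,5)→{4,5,6}; (7,4)→{3,4,5}. Safe: 7. Place at column 7.
Columns [3, 1, 6, 2, 5, 7, 4], r−c [-2, 1, -3, 2, 0, -1, 3], r+c [4, 3, 9, 6, 10, 13, 11] are all distinct, so no two queens attack.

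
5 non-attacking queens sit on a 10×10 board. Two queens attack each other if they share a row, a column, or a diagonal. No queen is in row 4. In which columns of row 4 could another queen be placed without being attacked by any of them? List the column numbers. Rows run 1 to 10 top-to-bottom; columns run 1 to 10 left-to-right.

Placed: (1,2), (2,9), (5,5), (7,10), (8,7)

columns 1, 8

(1,2) attacks row 4 at column 2 and diagonals 5.
(2,9) attacks row 4 at column 9 and diagonals 7.
(5,5) attacks row 4 at column 5 and diagonals 4, 6.
(7,10) attacks row 4 at column 10 and diagonals 7.
(8,7) attacks row 4 at column 7 and diagonals 3.
Attacked columns: {2, 3, 4, 5, 6, 7, 9, 10}. Safe: {1, 8}.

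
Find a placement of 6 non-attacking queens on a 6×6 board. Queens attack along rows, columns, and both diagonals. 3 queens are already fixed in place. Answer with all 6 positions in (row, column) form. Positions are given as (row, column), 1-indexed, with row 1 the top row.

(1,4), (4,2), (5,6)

(1,4) (2,1) (3,5) (4,2) (5,6) (6,3)

Row 2: attacked by (1,4)→{3,4,5}; (4,2)→{2,4}; (5,6)→{3,6}. Safe: 1. Place at column 1.
Row 3: attacked by (1,4)→{2,4,6}; (2,1)→{1,2}; (4,2)→{1,2,3}; (5,6)→{4,6}. Safe: 5. Place at column 5.
Row 6: attacked by (1,4)→{4}; (2,1)→{1,5}; (3,5)→{2,5}; (4,2)→{2,4}; (5,6)→{5,6}. Safe: 3. Place at column 3.
Columns [4, 1, 5, 2, 6, 3], r−c [-3, 1, -2, 2, -1, 3], r+c [5, 3, 8, 6, 11, 9] are all distinct, so no two queens attack.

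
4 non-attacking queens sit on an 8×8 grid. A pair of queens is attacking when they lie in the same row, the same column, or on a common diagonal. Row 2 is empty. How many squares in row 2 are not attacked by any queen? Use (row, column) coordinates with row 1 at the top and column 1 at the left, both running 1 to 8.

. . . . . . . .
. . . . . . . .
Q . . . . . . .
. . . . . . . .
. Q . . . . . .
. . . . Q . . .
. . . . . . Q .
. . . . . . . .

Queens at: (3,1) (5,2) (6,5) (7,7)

(3,1) attacks row 2 at column 1 and diagonals 2.
(5,2) attacks row 2 at column 2 and diagonals 5.
(6,5) attacks row 2 at column 5 and diagonals 1.
(7,7) attacks row 2 at column 7 and diagonals 2.
Attacked columns: {1, 2, 5, 7}. Safe: {3, 4, 6, 8}.

4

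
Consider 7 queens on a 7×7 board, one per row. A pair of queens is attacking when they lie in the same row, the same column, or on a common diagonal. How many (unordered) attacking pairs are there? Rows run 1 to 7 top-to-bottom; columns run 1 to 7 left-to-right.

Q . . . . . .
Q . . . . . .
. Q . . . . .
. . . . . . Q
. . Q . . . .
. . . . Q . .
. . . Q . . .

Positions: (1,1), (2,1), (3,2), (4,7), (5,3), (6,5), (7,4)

Same column: (1,1)–(2,1) (column 1).
Same diagonal: (2,1)–(3,2) (|2−3| = |1−2| = 1); (2,1)–(6,5) (|2−6| = |1−5| = 4); (3,2)–(6,5) (|3−6| = |2−5| = 3); (4,7)–(6,5) (|4−6| = |7−5| = 2); (4,7)–(7,4) (|4−7| = |7−4| = 3); (6,5)–(7,4) (|6−7| = |5−4| = 1).
Total attacking pairs: 7.

7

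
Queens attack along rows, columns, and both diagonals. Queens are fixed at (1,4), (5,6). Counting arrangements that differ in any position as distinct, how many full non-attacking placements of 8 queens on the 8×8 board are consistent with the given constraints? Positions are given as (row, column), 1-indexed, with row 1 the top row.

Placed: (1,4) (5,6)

Branch on row 2: col 1 → 1; col 2 → 3; col 7 → 1; col 8 → 1.
Sum: 1 + 3 + 1 + 1 = 6.

6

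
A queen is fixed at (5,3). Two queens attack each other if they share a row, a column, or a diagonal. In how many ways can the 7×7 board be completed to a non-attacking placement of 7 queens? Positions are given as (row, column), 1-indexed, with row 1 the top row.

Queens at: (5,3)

Branch on row 1: col 1 → 1; col 2 → 1; col 4 → 1; col 5 → 2; col 6 → 1.
Sum: 1 + 1 + 1 + 2 + 1 = 6.

6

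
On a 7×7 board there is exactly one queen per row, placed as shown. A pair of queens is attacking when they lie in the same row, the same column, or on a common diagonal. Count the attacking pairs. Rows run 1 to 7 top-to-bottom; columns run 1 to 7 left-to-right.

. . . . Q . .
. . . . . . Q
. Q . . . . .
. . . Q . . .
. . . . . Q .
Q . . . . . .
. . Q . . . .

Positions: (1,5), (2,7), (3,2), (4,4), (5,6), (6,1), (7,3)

0

All columns are distinct and no two queens satisfy |Δrow| = |Δcol|, so no pair attacks.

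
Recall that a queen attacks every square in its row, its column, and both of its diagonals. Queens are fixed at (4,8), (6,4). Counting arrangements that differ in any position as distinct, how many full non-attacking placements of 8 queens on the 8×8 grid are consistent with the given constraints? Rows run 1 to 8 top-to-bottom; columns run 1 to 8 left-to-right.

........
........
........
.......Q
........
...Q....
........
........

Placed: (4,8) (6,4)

6

Branch on row 1: col 1 → 1; col 2 → 1; col 3 → 2; col 6 → 1; col 7 → 1.
Sum: 1 + 1 + 2 + 1 + 1 = 6.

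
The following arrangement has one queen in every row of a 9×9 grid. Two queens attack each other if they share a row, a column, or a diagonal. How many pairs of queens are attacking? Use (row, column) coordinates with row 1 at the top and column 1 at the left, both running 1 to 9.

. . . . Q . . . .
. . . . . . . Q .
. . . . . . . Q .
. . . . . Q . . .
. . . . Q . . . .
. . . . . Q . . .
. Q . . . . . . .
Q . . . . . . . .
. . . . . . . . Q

10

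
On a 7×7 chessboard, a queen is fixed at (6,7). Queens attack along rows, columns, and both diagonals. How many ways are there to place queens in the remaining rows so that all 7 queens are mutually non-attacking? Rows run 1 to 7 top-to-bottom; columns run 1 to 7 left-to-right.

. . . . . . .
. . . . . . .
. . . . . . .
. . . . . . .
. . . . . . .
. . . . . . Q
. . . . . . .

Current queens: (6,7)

7

Branch on row 1: col 1 → 1; col 3 → 2; col 4 → 2; col 5 → 1; col 6 → 1.
Sum: 1 + 2 + 2 + 1 + 1 = 7.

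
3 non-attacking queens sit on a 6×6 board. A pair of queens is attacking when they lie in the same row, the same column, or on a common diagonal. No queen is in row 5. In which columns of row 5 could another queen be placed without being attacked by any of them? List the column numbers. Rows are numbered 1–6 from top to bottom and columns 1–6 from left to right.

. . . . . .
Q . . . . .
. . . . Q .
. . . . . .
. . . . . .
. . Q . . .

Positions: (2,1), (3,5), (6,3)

columns 6

(2,1) attacks row 5 at column 1 and diagonals 4.
(3,5) attacks row 5 at column 5 and diagonals 3.
(6,3) attacks row 5 at column 3 and diagonals 2, 4.
Attacked columns: {1, 2, 3, 4, 5}. Safe: {6}.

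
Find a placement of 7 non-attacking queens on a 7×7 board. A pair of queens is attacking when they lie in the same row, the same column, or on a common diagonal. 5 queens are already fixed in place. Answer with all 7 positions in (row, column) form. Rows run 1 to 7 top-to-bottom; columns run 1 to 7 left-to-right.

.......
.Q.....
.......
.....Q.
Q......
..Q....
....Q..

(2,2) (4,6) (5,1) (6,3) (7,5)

(1,7) (2,2) (3,4) (4,6) (5,1) (6,3) (7,5)

Row 1: attacked by (2,2)→{1,2,3}; (4,6)→{3,6}; (5,1)→{1,5}; (6,3)→{3}; (7,5)→{5}. Safe: 4, 7. Place at column 7.
Row 3: attacked by (1,7)→{5,7}; (2,2)→{1,2,3}; (4,6)→{5,6,7}; (5,1)→{1,3}; (6,3)→{3,6}; (7,5)→{1,5}. Safe: 4. Place at column 4.
Columns [7, 2, 4, 6, 1, 3, 5], r−c [-6, 0, -1, -2, 4, 3, 2], r+c [8, 4, 7, 10, 6, 9, 12] are all distinct, so no two queens attack.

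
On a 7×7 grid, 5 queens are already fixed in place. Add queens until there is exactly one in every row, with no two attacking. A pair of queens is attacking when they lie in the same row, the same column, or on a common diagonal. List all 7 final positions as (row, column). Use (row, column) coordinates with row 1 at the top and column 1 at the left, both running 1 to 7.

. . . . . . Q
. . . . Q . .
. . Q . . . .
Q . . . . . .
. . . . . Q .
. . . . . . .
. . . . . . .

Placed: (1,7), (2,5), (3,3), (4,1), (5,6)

(1,7) (2,5) (3,3) (4,1) (5,6) (6,4) (7,2)

Row 6: attacked by (1,7)→{2,7}; (2,5)→{1,5}; (3,3)→{3,6}; (4,1)→{1,3}; (5,6)→{5,6,7}. Safe: 4. Place at column 4.
Row 7: attacked by (1,7)→{1,7}; (2,5)→{5}; (3,3)→{3,7}; (4,1)→{1,4}; (5,6)→{4,6}; (6,4)→{3,4,5}. Safe: 2. Place at column 2.
Columns [7, 5, 3, 1, 6, 4, 2], r−c [-6, -3, 0, 3, -1, 2, 5], r+c [8, 7, 6, 5, 11, 10, 9] are all distinct, so no two queens attack.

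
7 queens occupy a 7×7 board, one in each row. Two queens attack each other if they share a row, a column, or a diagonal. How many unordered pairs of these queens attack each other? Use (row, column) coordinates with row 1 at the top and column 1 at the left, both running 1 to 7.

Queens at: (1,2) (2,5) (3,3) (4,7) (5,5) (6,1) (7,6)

4

Same column: (2,5)–(5,5) (column 5).
Same diagonal: (2,5)–(4,7) (|2−4| = |5−7| = 2); (2,5)–(6,1) (|2−6| = |5−1| = 4); (3,3)–(5,5) (|3−5| = |3−5| = 2).
Total attacking pairs: 4.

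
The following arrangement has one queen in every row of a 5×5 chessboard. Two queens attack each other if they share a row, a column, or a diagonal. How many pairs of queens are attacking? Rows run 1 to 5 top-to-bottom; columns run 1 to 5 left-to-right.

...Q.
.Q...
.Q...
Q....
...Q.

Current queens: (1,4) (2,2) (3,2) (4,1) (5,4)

6

Same column: (1,4)–(5,4) (column 4); (2,2)–(3,2) (column 2).
Same diagonal: (1,4)–(3,2) (|1−3| = |4−2| = 2); (1,4)–(4,1) (|1−4| = |4−1| = 3); (3,2)–(4,1) (|3−4| = |2−1| = 1); (3,2)–(5,4) (|3−5| = |2−4| = 2).
Total attacking pairs: 6.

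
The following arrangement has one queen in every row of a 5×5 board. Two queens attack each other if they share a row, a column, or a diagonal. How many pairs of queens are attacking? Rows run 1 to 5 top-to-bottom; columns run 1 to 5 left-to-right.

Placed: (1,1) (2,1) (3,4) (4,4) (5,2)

4

Same column: (1,1)–(2,1) (column 1); (3,4)–(4,4) (column 4).
Same diagonal: (1,1)–(4,4) (|1−4| = |1−4| = 3); (3,4)–(5,2) (|3−5| = |4−2| = 2).
Total attacking pairs: 4.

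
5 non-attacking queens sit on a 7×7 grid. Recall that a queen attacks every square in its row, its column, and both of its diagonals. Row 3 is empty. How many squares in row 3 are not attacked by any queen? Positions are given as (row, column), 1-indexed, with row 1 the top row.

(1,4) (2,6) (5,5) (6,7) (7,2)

1

(1,4) attacks row 3 at column 4 and diagonals 2, 6.
(2,6) attacks row 3 at column 6 and diagonals 5, 7.
(5,5) attacks row 3 at column 5 and diagonals 3, 7.
(6,7) attacks row 3 at column 7 and diagonals 4.
(7,2) attacks row 3 at column 2 and diagonals 6.
Attacked columns: {2, 3, 4, 5, 6, 7}. Safe: {1}.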